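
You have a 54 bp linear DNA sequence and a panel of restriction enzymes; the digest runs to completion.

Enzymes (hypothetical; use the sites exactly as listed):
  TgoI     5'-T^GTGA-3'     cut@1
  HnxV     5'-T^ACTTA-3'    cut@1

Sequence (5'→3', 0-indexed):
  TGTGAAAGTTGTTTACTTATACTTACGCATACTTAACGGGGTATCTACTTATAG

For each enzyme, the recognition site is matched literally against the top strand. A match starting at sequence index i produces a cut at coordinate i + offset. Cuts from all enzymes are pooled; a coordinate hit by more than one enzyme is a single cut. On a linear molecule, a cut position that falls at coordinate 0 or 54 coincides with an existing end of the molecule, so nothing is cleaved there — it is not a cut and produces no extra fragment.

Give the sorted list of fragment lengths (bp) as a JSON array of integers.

[1,6,8,10,13,16]

Scan for sites:
  TgoI (TGTGA, off=1): starts [0] → cuts [1]
  HnxV (TACTTA, off=1): starts [13, 19, 29, 45] → cuts [14, 20, 30, 46]

All cut coordinates (distinct, sorted): [1, 14, 20, 30, 46]

Fragments:
  [0,1): 1 bp
  [1,14): 13 bp
  [14,20): 6 bp
  [20,30): 10 bp
  [30,46): 16 bp
  [46,54): 8 bp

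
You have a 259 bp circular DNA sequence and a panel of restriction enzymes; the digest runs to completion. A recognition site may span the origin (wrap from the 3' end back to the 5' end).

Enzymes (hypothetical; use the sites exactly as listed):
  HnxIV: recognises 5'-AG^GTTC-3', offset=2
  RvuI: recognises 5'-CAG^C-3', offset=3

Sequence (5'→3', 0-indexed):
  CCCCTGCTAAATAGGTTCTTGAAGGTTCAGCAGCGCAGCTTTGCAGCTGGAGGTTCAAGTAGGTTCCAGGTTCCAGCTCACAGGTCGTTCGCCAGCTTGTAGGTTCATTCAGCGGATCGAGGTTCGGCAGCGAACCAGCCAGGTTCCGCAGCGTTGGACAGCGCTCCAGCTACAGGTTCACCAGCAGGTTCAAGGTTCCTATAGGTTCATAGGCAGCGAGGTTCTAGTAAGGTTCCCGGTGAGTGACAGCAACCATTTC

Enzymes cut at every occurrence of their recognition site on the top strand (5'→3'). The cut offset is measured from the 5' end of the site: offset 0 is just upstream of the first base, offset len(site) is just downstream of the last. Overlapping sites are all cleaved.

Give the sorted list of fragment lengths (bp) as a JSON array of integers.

Site scan:
  HnxIV (AGGTTC, off=2): starts [12, 22, 50, 60, 67, 100, 119, 140, 173, 185, 192, 202, 218, 229] → cuts [14, 24, 52, 62, 69, 102, 121, 142, 175, 187, 194, 204, 220, 231]
  RvuI (CAGC, off=3): starts [27, 30, 35, 43, 73, 92, 109, 127, 135, 148, 158, 166, 181, 213, 246] → cuts [30, 33, 38, 46, 76, 95, 112, 130, 138, 151, 161, 169, 184, 216, 249]

All cut coordinates (distinct, sorted): [14, 24, 30, 33, 38, 46, 52, 62, 69, 76, 95, 102, 112, 121, 130, 138, 142, 151, 161, 169, 175, 184, 187, 194, 204, 216, 220, 231, 249]

Fragment lengths:
  14→24: 10 bp
  24→30: 6 bp
  30→33: 3 bp
  33→38: 5 bp
  38→46: 8 bp
  46→52: 6 bp
  52→62: 10 bp
  62→69: 7 bp
  69→76: 7 bp
  76→95: 19 bp
  95→102: 7 bp
  102→112: 10 bp
  112→121: 9 bp
  121→130: 9 bp
  130→138: 8 bp
  138→142: 4 bp
  142→151: 9 bp
  151→161: 10 bp
  161→169: 8 bp
  169→175: 6 bp
  175→184: 9 bp
  184→187: 3 bp
  187→194: 7 bp
  194→204: 10 bp
  204→216: 12 bp
  216→220: 4 bp
  220→231: 11 bp
  231→249: 18 bp
  249→14 (wrap): 259-249+14 = 24 bp

[3,3,4,4,5,6,6,6,7,7,7,7,8,8,8,9,9,9,9,10,10,10,10,10,11,12,18,19,24]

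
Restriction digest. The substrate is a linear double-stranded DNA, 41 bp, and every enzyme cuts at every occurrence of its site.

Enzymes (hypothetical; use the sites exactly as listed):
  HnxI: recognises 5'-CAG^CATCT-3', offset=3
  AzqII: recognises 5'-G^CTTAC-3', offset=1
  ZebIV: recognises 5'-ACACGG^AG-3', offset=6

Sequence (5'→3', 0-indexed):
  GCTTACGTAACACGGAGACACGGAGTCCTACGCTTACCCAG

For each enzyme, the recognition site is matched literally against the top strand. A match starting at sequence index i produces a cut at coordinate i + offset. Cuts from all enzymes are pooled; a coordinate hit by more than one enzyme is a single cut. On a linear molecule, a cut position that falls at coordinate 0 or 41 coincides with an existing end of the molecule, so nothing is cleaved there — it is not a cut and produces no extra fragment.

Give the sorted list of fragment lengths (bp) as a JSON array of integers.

Per-enzyme occurrences:
  HnxI (CAGCATCT, off=3): no sites
  AzqII GCTTAC/1: at [0, 31] ⇒ [1, 32]
  ZebIV ACACGGAG/6: at [9, 17] ⇒ [15, 23]

All cut coordinates (distinct, sorted): [1, 15, 23, 32]

Fragment lengths:
  [0,1): 1 bp
  [1,15): 14 bp
  [15,23): 8 bp
  [23,32): 9 bp
  [32,41): 9 bp

[1,8,9,9,14]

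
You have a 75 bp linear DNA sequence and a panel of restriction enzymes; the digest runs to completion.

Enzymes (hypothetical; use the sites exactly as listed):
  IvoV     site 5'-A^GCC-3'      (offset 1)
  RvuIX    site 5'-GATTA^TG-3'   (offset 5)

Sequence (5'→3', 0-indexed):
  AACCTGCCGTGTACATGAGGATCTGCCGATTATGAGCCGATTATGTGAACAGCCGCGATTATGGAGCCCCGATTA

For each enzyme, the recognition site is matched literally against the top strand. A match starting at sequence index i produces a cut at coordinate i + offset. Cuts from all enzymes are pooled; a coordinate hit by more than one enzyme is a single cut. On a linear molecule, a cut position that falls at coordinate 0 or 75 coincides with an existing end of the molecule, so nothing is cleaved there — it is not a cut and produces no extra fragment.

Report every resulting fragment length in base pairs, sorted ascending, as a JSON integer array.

Per-enzyme occurrences:
  IvoV AGCC/1: at [34, 50, 64] ⇒ [35, 51, 65]
  RvuIX GATTATG/5: at [27, 38, 56] ⇒ [32, 43, 61]

Pooled cuts: [32, 35, 43, 51, 61, 65]

Fragments:
  [0,32): 32 bp
  [32,35): 3 bp
  [35,43): 8 bp
  [43,51): 8 bp
  [51,61): 10 bp
  [61,65): 4 bp
  [65,75): 10 bp

[3,4,8,8,10,10,32]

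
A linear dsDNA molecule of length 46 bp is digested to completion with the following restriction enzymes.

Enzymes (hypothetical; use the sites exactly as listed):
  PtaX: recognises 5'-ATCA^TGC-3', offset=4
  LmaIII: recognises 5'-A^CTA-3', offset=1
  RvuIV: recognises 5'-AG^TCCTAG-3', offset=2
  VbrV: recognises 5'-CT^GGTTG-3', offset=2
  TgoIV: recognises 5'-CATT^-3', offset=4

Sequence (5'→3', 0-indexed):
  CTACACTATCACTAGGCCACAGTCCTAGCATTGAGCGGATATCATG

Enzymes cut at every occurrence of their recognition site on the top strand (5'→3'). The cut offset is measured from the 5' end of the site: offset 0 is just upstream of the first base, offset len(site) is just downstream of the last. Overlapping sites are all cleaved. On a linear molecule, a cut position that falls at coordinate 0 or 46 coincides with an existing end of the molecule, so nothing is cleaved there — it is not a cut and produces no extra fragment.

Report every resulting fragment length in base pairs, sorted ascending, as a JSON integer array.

[5,6,10,11,14]

Scan for sites:
  PtaX (ATCATGC, off=4): no sites
  LmaIII ACTA/1: at [4, 10] ⇒ [5, 11]
  RvuIV AGTCCTAG/2: at [20] ⇒ [22]
  VbrV (CTGGTTG, off=2): no sites
  TgoIV CATT/4: at [28] ⇒ [32]

All cut coordinates (distinct, sorted): [5, 11, 22, 32]

Fragments:
  [0,5): 5 bp
  [5,11): 6 bp
  [11,22): 11 bp
  [22,32): 10 bp
  [32,46): 14 bp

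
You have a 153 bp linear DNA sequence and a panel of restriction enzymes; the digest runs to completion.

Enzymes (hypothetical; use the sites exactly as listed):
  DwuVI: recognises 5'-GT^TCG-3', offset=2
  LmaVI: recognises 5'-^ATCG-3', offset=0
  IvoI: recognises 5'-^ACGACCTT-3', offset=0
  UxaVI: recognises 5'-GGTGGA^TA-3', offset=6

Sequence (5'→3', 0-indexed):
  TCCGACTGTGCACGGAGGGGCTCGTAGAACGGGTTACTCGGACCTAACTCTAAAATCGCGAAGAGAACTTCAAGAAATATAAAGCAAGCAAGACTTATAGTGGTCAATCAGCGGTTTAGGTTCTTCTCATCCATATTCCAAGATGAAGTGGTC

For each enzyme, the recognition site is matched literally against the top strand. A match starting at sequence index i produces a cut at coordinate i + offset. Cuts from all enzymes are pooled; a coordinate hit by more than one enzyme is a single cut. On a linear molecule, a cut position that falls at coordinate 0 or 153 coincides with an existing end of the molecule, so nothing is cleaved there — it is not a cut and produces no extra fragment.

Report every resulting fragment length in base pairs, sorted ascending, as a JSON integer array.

[54,99]

Per-enzyme occurrences:
  DwuVI (GTTCG, off=2): no sites
  LmaVI (ATCG, off=0): starts [54] → cuts [54]
  IvoI (ACGACCTT, off=0): no sites
  UxaVI (GGTGGATA, off=6): no sites

Pooled cuts: [54]

Fragment lengths:
  [0,54): 54 bp
  [54,153): 99 bp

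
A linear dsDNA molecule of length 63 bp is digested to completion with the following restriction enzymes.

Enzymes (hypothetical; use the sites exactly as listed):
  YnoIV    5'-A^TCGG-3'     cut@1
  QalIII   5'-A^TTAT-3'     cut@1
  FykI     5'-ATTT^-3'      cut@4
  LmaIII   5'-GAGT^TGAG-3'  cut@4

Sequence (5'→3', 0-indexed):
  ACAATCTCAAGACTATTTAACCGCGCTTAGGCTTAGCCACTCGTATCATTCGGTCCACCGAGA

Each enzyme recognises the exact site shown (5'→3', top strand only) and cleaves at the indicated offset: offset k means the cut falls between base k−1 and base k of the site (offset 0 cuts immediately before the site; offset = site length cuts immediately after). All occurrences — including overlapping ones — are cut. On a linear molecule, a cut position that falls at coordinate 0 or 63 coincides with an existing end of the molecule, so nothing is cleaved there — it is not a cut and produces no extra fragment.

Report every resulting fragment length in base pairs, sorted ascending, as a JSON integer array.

Scan for sites:
  YnoIV (ATCGG, off=1): no sites
  QalIII (ATTAT, off=1): no sites
  FykI (ATTT, off=4): starts [14] → cuts [18]
  LmaIII (GAGTTGAG, off=4): no sites

All cut coordinates (distinct, sorted): [18]

Fragment lengths:
  [0,18): 18 bp
  [18,63): 45 bp

[18,45]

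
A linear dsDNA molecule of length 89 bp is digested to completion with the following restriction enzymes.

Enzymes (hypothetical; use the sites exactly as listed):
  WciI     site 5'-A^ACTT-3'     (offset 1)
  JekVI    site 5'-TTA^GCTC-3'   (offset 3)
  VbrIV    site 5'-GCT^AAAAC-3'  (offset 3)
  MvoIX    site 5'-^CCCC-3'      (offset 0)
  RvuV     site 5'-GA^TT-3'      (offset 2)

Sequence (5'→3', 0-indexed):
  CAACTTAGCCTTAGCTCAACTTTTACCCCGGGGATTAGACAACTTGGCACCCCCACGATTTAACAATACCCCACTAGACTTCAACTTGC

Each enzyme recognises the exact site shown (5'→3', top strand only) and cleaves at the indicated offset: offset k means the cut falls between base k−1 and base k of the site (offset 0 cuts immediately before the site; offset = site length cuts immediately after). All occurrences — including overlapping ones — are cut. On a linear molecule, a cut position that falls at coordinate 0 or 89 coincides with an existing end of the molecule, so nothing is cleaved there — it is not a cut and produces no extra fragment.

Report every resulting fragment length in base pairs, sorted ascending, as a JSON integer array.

[1,2,5,6,7,7,8,8,9,10,11,15]

Site scan:
  WciI (AACTT, off=1): starts [1, 17, 40, 82] → cuts [2, 18, 41, 83]
  JekVI (TTAGCTC, off=3): starts [10] → cuts [13]
  VbrIV (GCTAAAAC, off=3): no sites
  MvoIX (CCCC, off=0): starts [25, 49, 50, 68] → cuts [25, 49, 50, 68]
  RvuV (GATT, off=2): starts [32, 56] → cuts [34, 58]

Pooled cuts: [2, 13, 18, 25, 34, 41, 49, 50, 58, 68, 83]

Fragment lengths:
  [0,2): 2 bp
  [2,13): 11 bp
  [13,18): 5 bp
  [18,25): 7 bp
  [25,34): 9 bp
  [34,41): 7 bp
  [41,49): 8 bp
  [49,50): 1 bp
  [50,58): 8 bp
  [58,68): 10 bp
  [68,83): 15 bp
  [83,89): 6 bp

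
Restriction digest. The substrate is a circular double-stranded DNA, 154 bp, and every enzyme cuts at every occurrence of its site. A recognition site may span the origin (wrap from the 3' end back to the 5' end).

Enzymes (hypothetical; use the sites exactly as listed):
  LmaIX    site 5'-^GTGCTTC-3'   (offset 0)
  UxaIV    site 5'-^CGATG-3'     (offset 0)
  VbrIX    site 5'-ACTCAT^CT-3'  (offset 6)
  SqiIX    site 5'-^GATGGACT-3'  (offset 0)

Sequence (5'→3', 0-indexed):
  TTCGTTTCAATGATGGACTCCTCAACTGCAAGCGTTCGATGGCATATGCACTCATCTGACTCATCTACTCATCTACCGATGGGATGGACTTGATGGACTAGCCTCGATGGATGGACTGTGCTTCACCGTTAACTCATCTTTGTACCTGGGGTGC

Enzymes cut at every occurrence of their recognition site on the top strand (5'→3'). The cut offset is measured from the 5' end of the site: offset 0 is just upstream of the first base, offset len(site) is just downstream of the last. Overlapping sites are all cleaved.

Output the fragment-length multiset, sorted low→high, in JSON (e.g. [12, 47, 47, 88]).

Site scan:
  LmaIX GTGCTTC/0: at [117, 150] ⇒ [117, 150]
  UxaIV CGATG/0: at [36, 76, 104] ⇒ [36, 76, 104]
  VbrIX ACTCATCT/6: at [49, 58, 66, 131] ⇒ [55, 64, 72, 137]
  SqiIX GATGGACT/0: at [11, 82, 91, 109] ⇒ [11, 82, 91, 109]

All cut coordinates (distinct, sorted): [11, 36, 55, 64, 72, 76, 82, 91, 104, 109, 117, 137, 150]

Fragments:
  11→36: 25 bp
  36→55: 19 bp
  55→64: 9 bp
  64→72: 8 bp
  72→76: 4 bp
  76→82: 6 bp
  82→91: 9 bp
  91→104: 13 bp
  104→109: 5 bp
  109→117: 8 bp
  117→137: 20 bp
  137→150: 13 bp
  150→11 (wrap): 154-150+11 = 15 bp

[4,5,6,8,8,9,9,13,13,15,19,20,25]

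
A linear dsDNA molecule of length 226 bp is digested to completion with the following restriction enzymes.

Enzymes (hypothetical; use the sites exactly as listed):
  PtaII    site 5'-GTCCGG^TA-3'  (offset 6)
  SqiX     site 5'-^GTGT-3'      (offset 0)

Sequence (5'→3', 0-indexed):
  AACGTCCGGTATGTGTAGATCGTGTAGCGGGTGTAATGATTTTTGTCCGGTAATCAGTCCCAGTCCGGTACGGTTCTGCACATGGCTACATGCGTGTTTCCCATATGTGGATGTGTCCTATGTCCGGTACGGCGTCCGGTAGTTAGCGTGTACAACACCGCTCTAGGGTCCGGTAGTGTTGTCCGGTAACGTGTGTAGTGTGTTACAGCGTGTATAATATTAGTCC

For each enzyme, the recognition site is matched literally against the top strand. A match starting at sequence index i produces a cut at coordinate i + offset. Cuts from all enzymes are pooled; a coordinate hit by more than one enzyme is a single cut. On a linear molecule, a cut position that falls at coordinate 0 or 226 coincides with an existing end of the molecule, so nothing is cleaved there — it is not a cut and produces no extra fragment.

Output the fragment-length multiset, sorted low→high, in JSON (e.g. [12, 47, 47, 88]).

Per-enzyme occurrences:
  PtaII GTCCGGTA/6: at [3, 44, 62, 121, 133, 167, 180] ⇒ [9, 50, 68, 127, 139, 173, 186]
  SqiX GTGT/0: at [12, 21, 30, 93, 112, 147, 175, 190, 192, 197, 199, 209] ⇒ [12, 21, 30, 93, 112, 147, 175, 190, 192, 197, 199, 209]

All cut coordinates (distinct, sorted): [9, 12, 21, 30, 50, 68, 93, 112, 127, 139, 147, 173, 175, 186, 190, 192, 197, 199, 209]

Fragment lengths:
  [0,9): 9 bp
  [9,12): 3 bp
  [12,21): 9 bp
  [21,30): 9 bp
  [30,50): 20 bp
  [50,68): 18 bp
  [68,93): 25 bp
  [93,112): 19 bp
  [112,127): 15 bp
  [127,139): 12 bp
  [139,147): 8 bp
  [147,173): 26 bp
  [173,175): 2 bp
  [175,186): 11 bp
  [186,190): 4 bp
  [190,192): 2 bp
  [192,197): 5 bp
  [197,199): 2 bp
  [199,209): 10 bp
  [209,226): 17 bp

[2,2,2,3,4,5,8,9,9,9,10,11,12,15,17,18,19,20,25,26]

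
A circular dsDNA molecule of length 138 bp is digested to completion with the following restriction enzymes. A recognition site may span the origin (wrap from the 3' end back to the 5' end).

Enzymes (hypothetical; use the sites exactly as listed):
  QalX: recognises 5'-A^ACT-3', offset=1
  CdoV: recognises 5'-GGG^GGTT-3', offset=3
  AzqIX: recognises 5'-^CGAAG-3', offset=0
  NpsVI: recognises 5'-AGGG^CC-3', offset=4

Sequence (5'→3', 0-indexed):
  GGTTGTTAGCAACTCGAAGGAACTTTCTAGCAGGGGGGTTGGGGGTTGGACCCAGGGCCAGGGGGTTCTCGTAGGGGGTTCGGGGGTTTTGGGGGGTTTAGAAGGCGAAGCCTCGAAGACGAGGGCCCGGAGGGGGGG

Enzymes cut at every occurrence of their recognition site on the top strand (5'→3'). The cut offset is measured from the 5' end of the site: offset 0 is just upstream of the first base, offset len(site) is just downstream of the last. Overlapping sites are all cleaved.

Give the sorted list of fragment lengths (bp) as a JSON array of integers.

Site scan:
  QalX (AACT, off=1): starts [10, 20] → cuts [11, 21]
  CdoV (GGGGGTT, off=3): starts [33, 40, 60, 73, 81, 91, 135] → cuts [0, 36, 43, 63, 76, 84, 94]
  AzqIX (CGAAG, off=0): starts [14, 105, 113] → cuts [14, 105, 113]
  NpsVI (AGGGCC, off=4): starts [53, 121] → cuts [57, 125]

Pooled cuts: [0, 11, 14, 21, 36, 43, 57, 63, 76, 84, 94, 105, 113, 125]

Fragments:
  0→11: 11 bp
  11→14: 3 bp
  14→21: 7 bp
  21→36: 15 bp
  36→43: 7 bp
  43→57: 14 bp
  57→63: 6 bp
  63→76: 13 bp
  76→84: 8 bp
  84→94: 10 bp
  94→105: 11 bp
  105→113: 8 bp
  113→125: 12 bp
  125→0 (wrap): 138-125+0 = 13 bp

[3,6,7,7,8,8,10,11,11,12,13,13,14,15]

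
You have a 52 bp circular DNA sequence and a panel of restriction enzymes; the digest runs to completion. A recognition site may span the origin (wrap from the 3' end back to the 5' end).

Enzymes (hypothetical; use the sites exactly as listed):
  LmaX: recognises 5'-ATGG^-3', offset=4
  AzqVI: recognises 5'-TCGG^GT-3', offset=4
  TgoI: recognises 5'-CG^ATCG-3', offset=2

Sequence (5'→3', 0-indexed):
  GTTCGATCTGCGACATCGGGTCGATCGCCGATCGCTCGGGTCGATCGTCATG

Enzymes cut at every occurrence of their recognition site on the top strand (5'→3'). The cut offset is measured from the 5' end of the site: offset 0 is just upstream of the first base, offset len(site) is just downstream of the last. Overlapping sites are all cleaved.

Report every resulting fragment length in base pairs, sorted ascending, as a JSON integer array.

Site scan:
  LmaX ATGG/4: at [49] ⇒ [1]
  AzqVI TCGGGT/4: at [15, 35] ⇒ [19, 39]
  TgoI CGATCG/2: at [21, 28, 41] ⇒ [23, 30, 43]

Pooled cuts: [1, 19, 23, 30, 39, 43]

Fragments:
  1→19: 18 bp
  19→23: 4 bp
  23→30: 7 bp
  30→39: 9 bp
  39→43: 4 bp
  43→1 (wrap): 52-43+1 = 10 bp

[4,4,7,9,10,18]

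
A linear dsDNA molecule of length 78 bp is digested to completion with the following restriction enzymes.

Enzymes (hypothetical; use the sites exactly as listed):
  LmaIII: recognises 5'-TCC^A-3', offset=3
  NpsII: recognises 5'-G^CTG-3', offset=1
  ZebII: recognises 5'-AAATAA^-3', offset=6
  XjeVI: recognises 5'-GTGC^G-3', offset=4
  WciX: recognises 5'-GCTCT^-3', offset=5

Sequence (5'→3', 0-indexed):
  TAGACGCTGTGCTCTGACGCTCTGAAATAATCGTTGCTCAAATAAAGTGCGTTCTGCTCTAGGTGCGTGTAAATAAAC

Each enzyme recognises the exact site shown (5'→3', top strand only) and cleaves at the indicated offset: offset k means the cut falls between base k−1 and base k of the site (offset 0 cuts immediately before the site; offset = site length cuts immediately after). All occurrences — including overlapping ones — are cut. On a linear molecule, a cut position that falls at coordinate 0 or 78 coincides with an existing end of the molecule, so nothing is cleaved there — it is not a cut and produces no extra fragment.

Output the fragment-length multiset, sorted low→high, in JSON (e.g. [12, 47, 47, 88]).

Scan for sites:
  LmaIII (TCCA, off=3): no sites
  NpsII (GCTG, off=1): starts [5] → cuts [6]
  ZebII (AAATAA, off=6): starts [24, 39, 70] → cuts [30, 45, 76]
  XjeVI (GTGCG, off=4): starts [46, 62] → cuts [50, 66]
  WciX (GCTCT, off=5): starts [10, 18, 55] → cuts [15, 23, 60]

Pooled cuts: [6, 15, 23, 30, 45, 50, 60, 66, 76]

Fragments:
  [0,6): 6 bp
  [6,15): 9 bp
  [15,23): 8 bp
  [23,30): 7 bp
  [30,45): 15 bp
  [45,50): 5 bp
  [50,60): 10 bp
  [60,66): 6 bp
  [66,76): 10 bp
  [76,78): 2 bp

[2,5,6,6,7,8,9,10,10,15]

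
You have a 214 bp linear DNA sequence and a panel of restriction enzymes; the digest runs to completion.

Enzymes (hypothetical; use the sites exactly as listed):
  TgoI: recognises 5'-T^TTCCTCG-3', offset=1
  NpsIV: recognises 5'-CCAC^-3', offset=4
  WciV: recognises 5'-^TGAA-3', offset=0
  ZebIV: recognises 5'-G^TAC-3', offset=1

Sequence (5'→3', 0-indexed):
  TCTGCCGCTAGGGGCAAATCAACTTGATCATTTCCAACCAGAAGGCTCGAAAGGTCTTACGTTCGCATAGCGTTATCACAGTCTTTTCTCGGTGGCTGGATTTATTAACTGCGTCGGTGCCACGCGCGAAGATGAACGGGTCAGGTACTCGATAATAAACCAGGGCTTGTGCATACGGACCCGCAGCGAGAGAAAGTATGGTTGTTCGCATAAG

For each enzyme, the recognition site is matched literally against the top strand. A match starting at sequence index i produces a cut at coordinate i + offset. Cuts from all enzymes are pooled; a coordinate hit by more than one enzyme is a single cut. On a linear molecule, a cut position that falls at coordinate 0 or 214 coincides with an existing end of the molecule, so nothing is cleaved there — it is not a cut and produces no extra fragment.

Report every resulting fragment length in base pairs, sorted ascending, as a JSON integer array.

[9,13,69,123]

Scan for sites:
  TgoI (TTTCCTCG, off=1): no sites
  NpsIV (CCAC, off=4): starts [119] → cuts [123]
  WciV (TGAA, off=0): starts [132] → cuts [132]
  ZebIV (GTAC, off=1): starts [144] → cuts [145]

All cut coordinates (distinct, sorted): [123, 132, 145]

Fragments:
  [0,123): 123 bp
  [123,132): 9 bp
  [132,145): 13 bp
  [145,214): 69 bp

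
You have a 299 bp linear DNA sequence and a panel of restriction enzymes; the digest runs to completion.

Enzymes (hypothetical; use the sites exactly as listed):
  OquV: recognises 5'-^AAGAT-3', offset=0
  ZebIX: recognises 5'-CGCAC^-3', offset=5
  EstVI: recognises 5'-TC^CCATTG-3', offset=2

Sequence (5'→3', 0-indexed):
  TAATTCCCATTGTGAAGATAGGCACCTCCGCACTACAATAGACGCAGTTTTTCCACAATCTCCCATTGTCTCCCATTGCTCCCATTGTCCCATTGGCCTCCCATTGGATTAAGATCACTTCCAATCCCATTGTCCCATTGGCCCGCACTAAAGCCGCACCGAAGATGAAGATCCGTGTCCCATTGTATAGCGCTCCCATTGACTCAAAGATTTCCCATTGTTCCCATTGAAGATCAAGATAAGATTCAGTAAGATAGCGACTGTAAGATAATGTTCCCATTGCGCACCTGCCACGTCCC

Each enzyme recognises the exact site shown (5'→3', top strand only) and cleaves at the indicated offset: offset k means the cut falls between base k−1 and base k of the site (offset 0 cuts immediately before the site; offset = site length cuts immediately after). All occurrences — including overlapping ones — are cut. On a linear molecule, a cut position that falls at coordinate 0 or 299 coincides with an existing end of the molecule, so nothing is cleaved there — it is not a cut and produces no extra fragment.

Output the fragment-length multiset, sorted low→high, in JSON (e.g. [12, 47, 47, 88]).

[2,5,6,6,6,6,8,8,8,8,9,9,10,10,10,11,11,11,11,12,12,12,14,14,16,16,19,29]

Per-enzyme occurrences:
  OquV (AAGAT, off=0): starts [14, 110, 161, 167, 206, 229, 235, 240, 250, 264] → cuts [14, 110, 161, 167, 206, 229, 235, 240, 250, 264]
  ZebIX (CGCAC, off=5): starts [28, 143, 154, 282] → cuts [33, 148, 159, 287]
  EstVI (TCCCATTG, off=2): starts [4, 60, 70, 79, 87, 98, 124, 132, 177, 193, 212, 221, 274] → cuts [6, 62, 72, 81, 89, 100, 126, 134, 179, 195, 214, 223, 276]

All cut coordinates (distinct, sorted): [6, 14, 33, 62, 72, 81, 89, 100, 110, 126, 134, 148, 159, 161, 167, 179, 195, 206, 214, 223, 229, 235, 240, 250, 264, 276, 287]

Fragments:
  [0,6): 6 bp
  [6,14): 8 bp
  [14,33): 19 bp
  [33,62): 29 bp
  [62,72): 10 bp
  [72,81): 9 bp
  [81,89): 8 bp
  [89,100): 11 bp
  [100,110): 10 bp
  [110,126): 16 bp
  [126,134): 8 bp
  [134,148): 14 bp
  [148,159): 11 bp
  [159,161): 2 bp
  [161,167): 6 bp
  [167,179): 12 bp
  [179,195): 16 bp
  [195,206): 11 bp
  [206,214): 8 bp
  [214,223): 9 bp
  [223,229): 6 bp
  [229,235): 6 bp
  [235,240): 5 bp
  [240,250): 10 bp
  [250,264): 14 bp
  [264,276): 12 bp
  [276,287): 11 bp
  [287,299): 12 bp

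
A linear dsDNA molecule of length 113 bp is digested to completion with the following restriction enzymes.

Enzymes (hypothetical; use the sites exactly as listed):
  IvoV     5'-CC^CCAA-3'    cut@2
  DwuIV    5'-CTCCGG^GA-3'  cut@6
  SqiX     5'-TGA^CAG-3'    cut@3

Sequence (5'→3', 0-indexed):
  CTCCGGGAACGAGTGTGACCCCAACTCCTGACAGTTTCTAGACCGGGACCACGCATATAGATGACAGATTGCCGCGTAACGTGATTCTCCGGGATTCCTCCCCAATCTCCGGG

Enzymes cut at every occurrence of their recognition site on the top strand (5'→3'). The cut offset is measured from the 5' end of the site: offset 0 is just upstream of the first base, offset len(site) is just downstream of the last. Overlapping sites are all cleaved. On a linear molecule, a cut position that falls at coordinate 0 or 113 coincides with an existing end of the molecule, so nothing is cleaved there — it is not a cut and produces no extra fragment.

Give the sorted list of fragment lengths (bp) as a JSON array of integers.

[6,9,11,12,14,28,33]

Site scan:
  IvoV (CCCCAA, off=2): starts [18, 99] → cuts [20, 101]
  DwuIV (CTCCGGGA, off=6): starts [0, 86] → cuts [6, 92]
  SqiX (TGACAG, off=3): starts [28, 61] → cuts [31, 64]

All cut coordinates (distinct, sorted): [6, 20, 31, 64, 92, 101]

Fragment lengths:
  [0,6): 6 bp
  [6,20): 14 bp
  [20,31): 11 bp
  [31,64): 33 bp
  [64,92): 28 bp
  [92,101): 9 bp
  [101,113): 12 bp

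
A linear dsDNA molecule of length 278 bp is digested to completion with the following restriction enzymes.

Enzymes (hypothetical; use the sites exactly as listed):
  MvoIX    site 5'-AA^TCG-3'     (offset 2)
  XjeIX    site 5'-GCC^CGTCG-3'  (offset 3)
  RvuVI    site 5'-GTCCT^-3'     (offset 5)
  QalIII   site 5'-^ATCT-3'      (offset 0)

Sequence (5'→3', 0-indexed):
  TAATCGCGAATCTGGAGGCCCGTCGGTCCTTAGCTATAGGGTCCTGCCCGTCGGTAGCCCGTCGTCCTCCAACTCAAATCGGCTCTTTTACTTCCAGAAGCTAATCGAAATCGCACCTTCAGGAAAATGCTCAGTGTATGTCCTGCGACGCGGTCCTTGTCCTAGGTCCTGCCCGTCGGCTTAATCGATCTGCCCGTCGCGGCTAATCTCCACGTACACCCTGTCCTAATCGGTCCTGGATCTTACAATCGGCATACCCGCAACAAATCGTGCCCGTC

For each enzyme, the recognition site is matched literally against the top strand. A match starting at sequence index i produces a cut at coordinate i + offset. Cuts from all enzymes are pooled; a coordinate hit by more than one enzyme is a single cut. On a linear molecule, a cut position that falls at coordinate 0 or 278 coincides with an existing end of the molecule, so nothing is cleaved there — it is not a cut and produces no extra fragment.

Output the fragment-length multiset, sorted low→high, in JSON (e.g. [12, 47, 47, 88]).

Site scan:
  MvoIX (AATCG, off=2): starts [1, 76, 102, 108, 182, 227, 246, 265] → cuts [3, 78, 104, 110, 184, 229, 248, 267]
  XjeIX (GCCCGTCG, off=3): starts [17, 45, 56, 170, 191] → cuts [20, 48, 59, 173, 194]
  RvuVI (GTCCT, off=5): starts [25, 40, 63, 139, 152, 158, 165, 222, 232] → cuts [30, 45, 68, 144, 157, 163, 170, 227, 237]
  QalIII (ATCT, off=0): starts [9, 187, 205, 239] → cuts [9, 187, 205, 239]

All cut coordinates (distinct, sorted): [3, 9, 20, 30, 45, 48, 59, 68, 78, 104, 110, 144, 157, 163, 170, 173, 184, 187, 194, 205, 227, 229, 237, 239, 248, 267]

Fragments:
  [0,3): 3 bp
  [3,9): 6 bp
  [9,20): 11 bp
  [20,30): 10 bp
  [30,45): 15 bp
  [45,48): 3 bp
  [48,59): 11 bp
  [59,68): 9 bp
  [68,78): 10 bp
  [78,104): 26 bp
  [104,110): 6 bp
  [110,144): 34 bp
  [144,157): 13 bp
  [157,163): 6 bp
  [163,170): 7 bp
  [170,173): 3 bp
  [173,184): 11 bp
  [184,187): 3 bp
  [187,194): 7 bp
  [194,205): 11 bp
  [205,227): 22 bp
  [227,229): 2 bp
  [229,237): 8 bp
  [237,239): 2 bp
  [239,248): 9 bp
  [248,267): 19 bp
  [267,278): 11 bp

[2,2,3,3,3,3,6,6,6,7,7,8,9,9,10,10,11,11,11,11,11,13,15,19,22,26,34]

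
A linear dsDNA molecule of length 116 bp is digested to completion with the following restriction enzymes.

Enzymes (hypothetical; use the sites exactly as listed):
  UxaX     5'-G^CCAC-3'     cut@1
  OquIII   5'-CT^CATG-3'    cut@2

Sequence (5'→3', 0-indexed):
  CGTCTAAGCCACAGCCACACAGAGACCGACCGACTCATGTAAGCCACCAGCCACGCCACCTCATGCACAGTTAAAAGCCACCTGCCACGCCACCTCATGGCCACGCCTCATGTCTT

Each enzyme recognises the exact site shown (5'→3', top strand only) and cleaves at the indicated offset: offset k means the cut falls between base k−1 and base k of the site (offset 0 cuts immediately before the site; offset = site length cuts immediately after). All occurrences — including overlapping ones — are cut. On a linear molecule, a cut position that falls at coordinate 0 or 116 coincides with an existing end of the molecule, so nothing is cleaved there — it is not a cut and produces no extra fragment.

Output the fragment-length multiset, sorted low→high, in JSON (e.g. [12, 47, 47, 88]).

Per-enzyme occurrences:
  UxaX (GCCAC, off=1): starts [7, 13, 42, 49, 54, 76, 83, 88, 99] → cuts [8, 14, 43, 50, 55, 77, 84, 89, 100]
  OquIII (CTCATG, off=2): starts [33, 59, 93, 106] → cuts [35, 61, 95, 108]

Pooled cuts: [8, 14, 35, 43, 50, 55, 61, 77, 84, 89, 95, 100, 108]

Fragments:
  [0,8): 8 bp
  [8,14): 6 bp
  [14,35): 21 bp
  [35,43): 8 bp
  [43,50): 7 bp
  [50,55): 5 bp
  [55,61): 6 bp
  [61,77): 16 bp
  [77,84): 7 bp
  [84,89): 5 bp
  [89,95): 6 bp
  [95,100): 5 bp
  [100,108): 8 bp
  [108,116): 8 bp

[5,5,5,6,6,6,7,7,8,8,8,8,16,21]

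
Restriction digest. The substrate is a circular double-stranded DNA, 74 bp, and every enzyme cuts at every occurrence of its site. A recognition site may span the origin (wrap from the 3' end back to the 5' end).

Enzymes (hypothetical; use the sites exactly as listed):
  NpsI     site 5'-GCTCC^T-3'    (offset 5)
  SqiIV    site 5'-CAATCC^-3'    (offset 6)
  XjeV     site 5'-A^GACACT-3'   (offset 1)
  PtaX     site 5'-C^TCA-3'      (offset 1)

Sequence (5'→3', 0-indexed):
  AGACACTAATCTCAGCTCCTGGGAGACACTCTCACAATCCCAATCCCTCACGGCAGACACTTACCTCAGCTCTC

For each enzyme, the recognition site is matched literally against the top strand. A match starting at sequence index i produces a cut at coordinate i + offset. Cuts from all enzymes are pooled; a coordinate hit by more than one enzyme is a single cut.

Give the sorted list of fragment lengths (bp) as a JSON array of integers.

[1,3,5,6,7,7,8,8,9,10,10]

Site scan:
  NpsI GCTCCT/5: at [14] ⇒ [19]
  SqiIV CAATCC/6: at [34, 40] ⇒ [40, 46]
  XjeV AGACACT/1: at [0, 23, 54] ⇒ [1, 24, 55]
  PtaX CTCA/1: at [10, 30, 46, 64, 71] ⇒ [11, 31, 47, 65, 72]

All cut coordinates (distinct, sorted): [1, 11, 19, 24, 31, 40, 46, 47, 55, 65, 72]

Fragments:
  1→11: 10 bp
  11→19: 8 bp
  19→24: 5 bp
  24→31: 7 bp
  31→40: 9 bp
  40→46: 6 bp
  46→47: 1 bp
  47→55: 8 bp
  55→65: 10 bp
  65→72: 7 bp
  72→1 (wrap): 74-72+1 = 3 bp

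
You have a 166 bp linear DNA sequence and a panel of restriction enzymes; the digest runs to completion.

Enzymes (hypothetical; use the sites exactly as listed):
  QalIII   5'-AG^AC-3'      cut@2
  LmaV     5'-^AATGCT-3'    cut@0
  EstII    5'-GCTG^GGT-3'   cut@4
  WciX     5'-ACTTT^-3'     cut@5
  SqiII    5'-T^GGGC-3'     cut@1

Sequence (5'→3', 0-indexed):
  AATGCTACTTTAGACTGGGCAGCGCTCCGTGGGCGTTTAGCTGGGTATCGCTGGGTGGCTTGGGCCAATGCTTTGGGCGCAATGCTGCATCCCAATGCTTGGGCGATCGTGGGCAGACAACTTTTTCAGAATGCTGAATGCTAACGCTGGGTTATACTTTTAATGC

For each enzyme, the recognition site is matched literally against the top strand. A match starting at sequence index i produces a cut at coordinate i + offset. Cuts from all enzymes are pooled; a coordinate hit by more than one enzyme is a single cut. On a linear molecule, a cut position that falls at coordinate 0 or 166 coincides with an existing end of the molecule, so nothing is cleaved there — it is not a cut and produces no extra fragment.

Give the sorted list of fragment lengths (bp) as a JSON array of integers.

Per-enzyme occurrences:
  QalIII (AGAC, off=2): starts [11, 114] → cuts [13, 116]
  LmaV (AATGCT, off=0): starts [0, 66, 80, 93, 129, 136] → cuts [66, 80, 93, 129, 136] (position 0 is a terminus of the linear molecule — no cut)
  EstII (GCTGGGT, off=4): starts [39, 49, 145] → cuts [43, 53, 149]
  WciX (ACTTT, off=5): starts [6, 119, 155] → cuts [11, 124, 160]
  SqiII (TGGGC, off=1): starts [15, 29, 60, 73, 99, 109] → cuts [16, 30, 61, 74, 100, 110]

All cut coordinates (distinct, sorted): [11, 13, 16, 30, 43, 53, 61, 66, 74, 80, 93, 100, 110, 116, 124, 129, 136, 149, 160]

Fragments:
  [0,11): 11 bp
  [11,13): 2 bp
  [13,16): 3 bp
  [16,30): 14 bp
  [30,43): 13 bp
  [43,53): 10 bp
  [53,61): 8 bp
  [61,66): 5 bp
  [66,74): 8 bp
  [74,80): 6 bp
  [80,93): 13 bp
  [93,100): 7 bp
  [100,110): 10 bp
  [110,116): 6 bp
  [116,124): 8 bp
  [124,129): 5 bp
  [129,136): 7 bp
  [136,149): 13 bp
  [149,160): 11 bp
  [160,166): 6 bp

[2,3,5,5,6,6,6,7,7,8,8,8,10,10,11,11,13,13,13,14]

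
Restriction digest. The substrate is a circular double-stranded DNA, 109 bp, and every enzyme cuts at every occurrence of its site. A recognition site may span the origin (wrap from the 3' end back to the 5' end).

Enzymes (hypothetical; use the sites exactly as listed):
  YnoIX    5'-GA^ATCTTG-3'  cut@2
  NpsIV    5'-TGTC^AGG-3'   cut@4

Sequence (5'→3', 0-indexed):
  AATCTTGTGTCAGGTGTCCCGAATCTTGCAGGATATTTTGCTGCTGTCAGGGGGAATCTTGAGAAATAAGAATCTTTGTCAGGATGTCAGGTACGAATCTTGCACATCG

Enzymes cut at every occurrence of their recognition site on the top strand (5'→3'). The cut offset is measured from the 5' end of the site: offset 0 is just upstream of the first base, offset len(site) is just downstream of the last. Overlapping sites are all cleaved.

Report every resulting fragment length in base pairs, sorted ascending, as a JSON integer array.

[7,8,8,10,11,14,25,26]

Per-enzyme occurrences:
  YnoIX (GAATCTTG, off=2): starts [20, 53, 94, 108] → cuts [1, 22, 55, 96]
  NpsIV (TGTCAGG, off=4): starts [7, 44, 76, 84] → cuts [11, 48, 80, 88]

All cut coordinates (distinct, sorted): [1, 11, 22, 48, 55, 80, 88, 96]

Fragment lengths:
  1→11: 10 bp
  11→22: 11 bp
  22→48: 26 bp
  48→55: 7 bp
  55→80: 25 bp
  80→88: 8 bp
  88→96: 8 bp
  96→1 (wrap): 109-96+1 = 14 bp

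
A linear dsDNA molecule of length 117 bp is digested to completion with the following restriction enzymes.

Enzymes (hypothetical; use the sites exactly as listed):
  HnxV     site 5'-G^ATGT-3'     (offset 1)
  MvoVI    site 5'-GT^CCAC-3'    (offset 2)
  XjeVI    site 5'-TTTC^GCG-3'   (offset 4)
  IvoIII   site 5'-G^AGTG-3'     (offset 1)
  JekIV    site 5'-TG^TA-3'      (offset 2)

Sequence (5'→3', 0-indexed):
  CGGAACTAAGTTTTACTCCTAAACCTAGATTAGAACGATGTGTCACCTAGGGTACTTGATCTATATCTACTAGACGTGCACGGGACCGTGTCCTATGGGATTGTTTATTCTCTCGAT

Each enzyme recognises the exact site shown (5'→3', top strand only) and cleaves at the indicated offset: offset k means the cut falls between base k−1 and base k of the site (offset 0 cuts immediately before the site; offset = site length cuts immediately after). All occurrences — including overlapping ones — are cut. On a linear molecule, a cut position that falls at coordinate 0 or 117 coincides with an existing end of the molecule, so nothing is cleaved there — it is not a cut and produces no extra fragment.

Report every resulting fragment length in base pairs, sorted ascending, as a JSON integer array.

[37,80]

Scan for sites:
  HnxV GATGT/1: at [36] ⇒ [37]
  MvoVI (GTCCAC, off=2): no sites
  XjeVI (TTTCGCG, off=4): no sites
  IvoIII (GAGTG, off=1): no sites
  JekIV (TGTA, off=2): no sites

All cut coordinates (distinct, sorted): [37]

Fragments:
  [0,37): 37 bp
  [37,117): 80 bp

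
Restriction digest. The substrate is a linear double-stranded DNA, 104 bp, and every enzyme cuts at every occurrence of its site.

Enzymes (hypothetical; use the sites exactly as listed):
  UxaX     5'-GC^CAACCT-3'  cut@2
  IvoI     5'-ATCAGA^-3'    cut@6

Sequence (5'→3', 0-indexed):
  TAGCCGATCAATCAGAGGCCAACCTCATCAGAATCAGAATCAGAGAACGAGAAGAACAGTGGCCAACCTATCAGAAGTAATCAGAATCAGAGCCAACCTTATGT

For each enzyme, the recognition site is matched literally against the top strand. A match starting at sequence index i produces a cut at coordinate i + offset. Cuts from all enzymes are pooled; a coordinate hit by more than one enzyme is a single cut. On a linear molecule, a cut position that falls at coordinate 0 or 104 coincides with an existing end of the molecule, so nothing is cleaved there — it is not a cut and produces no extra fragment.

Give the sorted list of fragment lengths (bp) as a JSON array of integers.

Per-enzyme occurrences:
  UxaX GCCAACCT/2: at [17, 61, 91] ⇒ [19, 63, 93]
  IvoI ATCAGA/6: at [10, 26, 32, 38, 69, 79, 85] ⇒ [16, 32, 38, 44, 75, 85, 91]

All cut coordinates (distinct, sorted): [16, 19, 32, 38, 44, 63, 75, 85, 91, 93]

Fragments:
  [0,16): 16 bp
  [16,19): 3 bp
  [19,32): 13 bp
  [32,38): 6 bp
  [38,44): 6 bp
  [44,63): 19 bp
  [63,75): 12 bp
  [75,85): 10 bp
  [85,91): 6 bp
  [91,93): 2 bp
  [93,104): 11 bp

[2,3,6,6,6,10,11,12,13,16,19]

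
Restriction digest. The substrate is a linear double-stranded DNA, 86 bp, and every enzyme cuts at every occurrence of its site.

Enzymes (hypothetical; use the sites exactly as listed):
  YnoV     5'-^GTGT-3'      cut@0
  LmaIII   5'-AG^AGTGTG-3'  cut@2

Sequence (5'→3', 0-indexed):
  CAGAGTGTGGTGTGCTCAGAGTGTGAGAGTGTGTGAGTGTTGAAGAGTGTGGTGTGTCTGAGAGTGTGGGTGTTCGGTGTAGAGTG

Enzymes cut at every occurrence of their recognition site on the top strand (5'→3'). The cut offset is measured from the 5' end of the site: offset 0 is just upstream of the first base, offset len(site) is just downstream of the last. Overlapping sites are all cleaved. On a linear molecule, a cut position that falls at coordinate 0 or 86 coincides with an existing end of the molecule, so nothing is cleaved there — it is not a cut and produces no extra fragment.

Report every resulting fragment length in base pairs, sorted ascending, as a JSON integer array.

Scan for sites:
  YnoV (GTGT, off=0): starts [4, 9, 20, 28, 30, 36, 46, 51, 53, 63, 69, 76] → cuts [4, 9, 20, 28, 30, 36, 46, 51, 53, 63, 69, 76]
  LmaIII (AGAGTGTG, off=2): starts [1, 17, 25, 43, 60] → cuts [3, 19, 27, 45, 62]

Pooled cuts: [3, 4, 9, 19, 20, 27, 28, 30, 36, 45, 46, 51, 53, 62, 63, 69, 76]

Fragment lengths:
  [0,3): 3 bp
  [3,4): 1 bp
  [4,9): 5 bp
  [9,19): 10 bp
  [19,20): 1 bp
  [20,27): 7 bp
  [27,28): 1 bp
  [28,30): 2 bp
  [30,36): 6 bp
  [36,45): 9 bp
  [45,46): 1 bp
  [46,51): 5 bp
  [51,53): 2 bp
  [53,62): 9 bp
  [62,63): 1 bp
  [63,69): 6 bp
  [69,76): 7 bp
  [76,86): 10 bp

[1,1,1,1,1,2,2,3,5,5,6,6,7,7,9,9,10,10]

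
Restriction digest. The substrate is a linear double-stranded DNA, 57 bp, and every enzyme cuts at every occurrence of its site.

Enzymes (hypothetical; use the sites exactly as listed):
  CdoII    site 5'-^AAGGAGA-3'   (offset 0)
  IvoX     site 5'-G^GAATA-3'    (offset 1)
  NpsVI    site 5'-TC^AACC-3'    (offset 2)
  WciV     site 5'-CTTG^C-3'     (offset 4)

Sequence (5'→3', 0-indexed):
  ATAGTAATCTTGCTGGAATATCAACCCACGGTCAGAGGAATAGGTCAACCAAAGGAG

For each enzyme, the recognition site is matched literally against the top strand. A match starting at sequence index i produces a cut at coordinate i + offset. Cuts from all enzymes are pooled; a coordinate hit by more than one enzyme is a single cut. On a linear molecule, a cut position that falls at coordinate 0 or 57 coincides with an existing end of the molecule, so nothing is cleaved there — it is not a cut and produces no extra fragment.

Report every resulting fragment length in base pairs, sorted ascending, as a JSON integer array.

Scan for sites:
  CdoII (AAGGAGA, off=0): no sites
  IvoX GGAATA/1: at [14, 36] ⇒ [15, 37]
  NpsVI TCAACC/2: at [20, 44] ⇒ [22, 46]
  WciV CTTGC/4: at [8] ⇒ [12]

All cut coordinates (distinct, sorted): [12, 15, 22, 37, 46]

Fragments:
  [0,12): 12 bp
  [12,15): 3 bp
  [15,22): 7 bp
  [22,37): 15 bp
  [37,46): 9 bp
  [46,57): 11 bp

[3,7,9,11,12,15]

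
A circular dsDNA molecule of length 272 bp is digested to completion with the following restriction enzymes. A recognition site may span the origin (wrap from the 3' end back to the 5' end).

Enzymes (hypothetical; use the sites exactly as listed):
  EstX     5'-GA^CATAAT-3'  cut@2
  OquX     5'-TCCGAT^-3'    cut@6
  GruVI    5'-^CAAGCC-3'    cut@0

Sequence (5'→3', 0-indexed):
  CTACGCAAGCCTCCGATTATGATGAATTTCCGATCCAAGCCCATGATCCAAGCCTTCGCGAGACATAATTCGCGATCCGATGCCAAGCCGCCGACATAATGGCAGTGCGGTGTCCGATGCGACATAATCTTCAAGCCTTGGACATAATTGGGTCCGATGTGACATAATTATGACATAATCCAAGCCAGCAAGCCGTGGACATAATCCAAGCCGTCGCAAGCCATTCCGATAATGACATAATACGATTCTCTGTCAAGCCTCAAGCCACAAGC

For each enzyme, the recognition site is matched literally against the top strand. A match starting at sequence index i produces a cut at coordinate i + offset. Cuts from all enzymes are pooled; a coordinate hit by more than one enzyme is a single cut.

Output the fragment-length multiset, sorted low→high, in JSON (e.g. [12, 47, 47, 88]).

Site scan:
  EstX GACATAAT/2: at [61, 92, 120, 140, 160, 171, 197, 233] ⇒ [63, 94, 122, 142, 162, 173, 199, 235]
  OquX TCCGAT/6: at [11, 28, 75, 112, 152, 224] ⇒ [17, 34, 81, 118, 158, 230]
  GruVI CAAGCC/0: at [5, 35, 48, 83, 131, 180, 188, 206, 216, 253, 260, 267] ⇒ [5, 35, 48, 83, 131, 180, 188, 206, 216, 253, 260, 267]

All cut coordinates (distinct, sorted): [5, 17, 34, 35, 48, 63, 81, 83, 94, 118, 122, 131, 142, 158, 162, 173, 180, 188, 199, 206, 216, 230, 235, 253, 260, 267]

Fragments:
  5→17: 12 bp
  17→34: 17 bp
  34→35: 1 bp
  35→48: 13 bp
  48→63: 15 bp
  63→81: 18 bp
  81→83: 2 bp
  83→94: 11 bp
  94→118: 24 bp
  118→122: 4 bp
  122→131: 9 bp
  131→142: 11 bp
  142→158: 16 bp
  158→162: 4 bp
  162→173: 11 bp
  173→180: 7 bp
  180→188: 8 bp
  188→199: 11 bp
  199→206: 7 bp
  206→216: 10 bp
  216→230: 14 bp
  230→235: 5 bp
  235→253: 18 bp
  253→260: 7 bp
  260→267: 7 bp
  267→5 (wrap): 272-267+5 = 10 bp

[1,2,4,4,5,7,7,7,7,8,9,10,10,11,11,11,11,12,13,14,15,16,17,18,18,24]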